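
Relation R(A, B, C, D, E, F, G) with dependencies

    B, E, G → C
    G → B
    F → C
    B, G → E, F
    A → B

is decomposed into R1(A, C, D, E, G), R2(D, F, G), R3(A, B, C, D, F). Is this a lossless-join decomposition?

Yes

Chase test. Columns are A, B, C, D, E, F, G; row i has aⱼ where attribute j ∈ Ri, else bᵢⱼ.
Initial tableau (one row per fragment):
  row 1: a1 b12 a3 a4 a5 b16 a7
  row 2: b21 b22 b23 a4 b25 a6 a7
  row 3: a1 a2 a3 a4 b35 a6 b37
Rows 1 and 2 agree on G; apply G→B and equate their B entries.
Rows 2 and 3 agree on F; apply F→C and equate their C entries.
Rows 1 and 2 agree on B, G; apply B, G→E, F and equate their E, F entries.
Rows 1 and 3 agree on A; apply A→B and equate their B entries.
Row 1 is now all distinguished symbols — the join is lossless.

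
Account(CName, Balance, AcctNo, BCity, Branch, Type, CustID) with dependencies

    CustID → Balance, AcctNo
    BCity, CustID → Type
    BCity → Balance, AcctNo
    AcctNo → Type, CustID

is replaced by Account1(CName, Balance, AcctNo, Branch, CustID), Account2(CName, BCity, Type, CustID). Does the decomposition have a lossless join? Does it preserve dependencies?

Lossless test: (CName, CustID)⁺ = {CName, Balance, AcctNo, Type, CustID}, which is a superkey of neither fragment — lossy.
Dependency preservation: BCity → Balance, AcctNo; AcctNo → Type, CustID are not contained in any single fragment, but the restricted closure of each left-hand side across the fragments still reaches the right-hand side; the remaining FDs each lie inside some fragment. All dependencies are preserved.

lossy but dependency-preserving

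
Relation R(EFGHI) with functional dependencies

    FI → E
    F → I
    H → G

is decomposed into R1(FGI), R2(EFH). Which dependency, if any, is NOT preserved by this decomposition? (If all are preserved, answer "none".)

Check H → G: no single fragment contains all of {GH}, and the restricted closure of {H} across the fragments never reaches {G}.
FI → E is preserved.
F → I is preserved.

H → G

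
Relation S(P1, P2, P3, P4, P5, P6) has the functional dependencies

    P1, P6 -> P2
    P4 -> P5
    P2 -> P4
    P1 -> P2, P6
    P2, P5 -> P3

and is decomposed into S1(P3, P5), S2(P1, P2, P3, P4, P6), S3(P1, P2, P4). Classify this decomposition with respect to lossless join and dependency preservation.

Lossless test (chase): Rows 2 and 3 agree on P4; apply P4→P5 and equate their P5 entries. Rows 2 and 3 agree on P1; apply P1→P2, P6 and equate their P2, P6 entries. Rows 2 and 3 agree on P2, P5; apply P2, P5→P3 and equate their P3 entries. No row becomes fully distinguished — the join is lossy.
Dependency preservation: the restricted closure of {P4} across the fragments never reaches {P5}, so P4 → P5 cannot be enforced without a join — not preserved.

lossy and not dependency-preserving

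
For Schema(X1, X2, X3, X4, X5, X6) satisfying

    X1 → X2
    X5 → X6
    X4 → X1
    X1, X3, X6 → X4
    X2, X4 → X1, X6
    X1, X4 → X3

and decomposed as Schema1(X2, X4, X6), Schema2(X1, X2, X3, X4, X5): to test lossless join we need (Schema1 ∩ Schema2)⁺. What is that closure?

Schema1 ∩ Schema2 = {X2, X4}.
X4 → X1 applies, adding X1
X2, X4 → X1, X6 applies, adding X6
X1, X4 → X3 applies, adding X3
Closure: {X1, X2, X3, X4, X6}.

X1, X2, X3, X4, X6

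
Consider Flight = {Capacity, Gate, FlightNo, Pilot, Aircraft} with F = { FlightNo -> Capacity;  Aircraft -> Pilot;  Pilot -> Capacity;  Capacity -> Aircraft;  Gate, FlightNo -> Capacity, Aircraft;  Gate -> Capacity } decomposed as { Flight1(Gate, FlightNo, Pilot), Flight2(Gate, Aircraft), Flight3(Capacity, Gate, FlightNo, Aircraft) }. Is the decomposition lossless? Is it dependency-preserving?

lossless but not dependency-preserving

Lossless test (chase): Rows 1 and 3 agree on FlightNo; apply FlightNo→Capacity and equate their Capacity entries. Rows 2 and 3 agree on Aircraft; apply Aircraft→Pilot and equate their Pilot entries. Rows 2 and 3 agree on Pilot; apply Pilot→Capacity and equate their Capacity entries. Rows 1 and 2 agree on Capacity; apply Capacity→Aircraft and equate their Aircraft entries. Rows 1 and 2 agree on Aircraft; apply Aircraft→Pilot and equate their Pilot entries. Row 1 is now all distinguished symbols — the join is lossless.
Dependency preservation: the restricted closure of {Aircraft} across the fragments never reaches {Pilot}, so Aircraft → Pilot cannot be enforced without a join — not preserved.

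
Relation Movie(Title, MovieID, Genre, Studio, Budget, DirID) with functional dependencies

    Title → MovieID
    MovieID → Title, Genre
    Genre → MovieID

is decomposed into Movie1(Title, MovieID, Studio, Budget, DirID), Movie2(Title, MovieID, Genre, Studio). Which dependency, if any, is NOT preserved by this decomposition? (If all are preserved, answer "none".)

Title → MovieID lies within Movie1.
MovieID → Title, Genre lies within Movie2.
Genre → MovieID lies within Movie2.
Every dependency is enforceable on the fragments, so the decomposition is dependency-preserving.

none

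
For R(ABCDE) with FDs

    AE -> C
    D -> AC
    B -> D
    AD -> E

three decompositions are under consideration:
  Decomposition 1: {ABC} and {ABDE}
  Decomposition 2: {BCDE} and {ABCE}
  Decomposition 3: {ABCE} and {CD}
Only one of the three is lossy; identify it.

Decomposition 1: common = {AB}, closure = {ABCDE} → lossless.
Decomposition 2: common = {BCE}, closure = {ABCDE} → lossless.
Decomposition 3: common = {C}, closure = {C} → lossy.

Decomposition 3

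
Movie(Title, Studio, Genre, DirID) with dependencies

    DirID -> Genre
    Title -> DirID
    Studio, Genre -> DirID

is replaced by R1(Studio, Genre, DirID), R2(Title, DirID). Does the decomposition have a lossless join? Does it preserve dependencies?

lossy but dependency-preserving

Lossless test: (DirID)⁺ = {Genre, DirID}, which is a superkey of neither fragment — lossy.
Dependency preservation: every FD's attributes lie within a single fragment, so each can be enforced locally — preserved.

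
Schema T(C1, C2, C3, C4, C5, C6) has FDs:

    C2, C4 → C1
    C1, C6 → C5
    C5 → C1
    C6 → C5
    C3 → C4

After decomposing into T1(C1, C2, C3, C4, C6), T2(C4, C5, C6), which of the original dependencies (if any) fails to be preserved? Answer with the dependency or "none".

Check C5 → C1: no single fragment contains all of {C1, C5}, and the restricted closure of {C5} across the fragments never reaches {C1}.
C2, C4 → C1 is preserved.
C1, C6 → C5 is preserved.
C6 → C5 is preserved.
C3 → C4 is preserved.

C5 → C1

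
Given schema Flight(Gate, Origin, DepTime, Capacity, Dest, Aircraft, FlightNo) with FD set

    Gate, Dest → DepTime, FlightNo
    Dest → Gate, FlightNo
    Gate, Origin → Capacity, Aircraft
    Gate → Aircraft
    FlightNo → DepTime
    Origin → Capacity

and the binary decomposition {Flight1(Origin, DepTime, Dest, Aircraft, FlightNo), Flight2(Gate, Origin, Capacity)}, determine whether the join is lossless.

Common attributes: Flight1 ∩ Flight2 = {Origin}.
Closure of {Origin}: Origin → Capacity applies, adding Capacity. So (Origin)⁺ = {Origin, Capacity}.
The closure contains neither all of Flight1 = {Origin, DepTime, Dest, Aircraft, FlightNo} nor all of Flight2 = {Gate, Origin, Capacity}, so the common attributes are not a superkey of either fragment. The join is lossy.

No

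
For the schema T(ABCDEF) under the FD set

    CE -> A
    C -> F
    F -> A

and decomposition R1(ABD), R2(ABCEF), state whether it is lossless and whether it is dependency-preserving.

lossy but dependency-preserving

Lossless test: (AB)⁺ = {AB}, which is a superkey of neither fragment — lossy.
Dependency preservation: every FD's attributes lie within a single fragment, so each can be enforced locally — preserved.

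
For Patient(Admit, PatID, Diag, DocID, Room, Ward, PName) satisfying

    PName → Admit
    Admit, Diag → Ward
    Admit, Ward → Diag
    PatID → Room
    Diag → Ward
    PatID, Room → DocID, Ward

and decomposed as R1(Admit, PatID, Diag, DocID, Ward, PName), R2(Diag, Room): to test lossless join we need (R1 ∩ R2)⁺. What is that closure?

Diag, Ward

R1 ∩ R2 = {Diag}.
Diag → Ward applies, adding Ward
Closure: {Diag, Ward}.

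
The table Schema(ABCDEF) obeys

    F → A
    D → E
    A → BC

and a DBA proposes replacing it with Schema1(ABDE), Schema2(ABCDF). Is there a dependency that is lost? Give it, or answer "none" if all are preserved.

F → A lies within Schema2.
D → E lies within Schema1.
A → BC lies within Schema2.
Every dependency is enforceable on the fragments, so the decomposition is dependency-preserving.

none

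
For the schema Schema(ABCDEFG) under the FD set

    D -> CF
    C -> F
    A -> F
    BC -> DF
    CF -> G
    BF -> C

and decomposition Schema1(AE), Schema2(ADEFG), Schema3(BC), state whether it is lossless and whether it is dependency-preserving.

lossy and not dependency-preserving

Lossless test (chase): Rows 1 and 2 agree on A; apply A→F and equate their F entries. No row becomes fully distinguished — the join is lossy.
Dependency preservation: the restricted closure of {D} across the fragments never reaches {CF}, so D → CF cannot be enforced without a join — not preserved.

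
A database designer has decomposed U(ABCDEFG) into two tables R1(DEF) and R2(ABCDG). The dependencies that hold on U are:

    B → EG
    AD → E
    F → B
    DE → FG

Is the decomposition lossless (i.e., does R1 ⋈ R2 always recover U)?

No

Common attributes: R1 ∩ R2 = {D}.
No dependency enlarges {D}, so (D)⁺ = {D}.
The closure contains neither all of R1 = {DEF} nor all of R2 = {ABCDG}, so the common attributes are not a superkey of either fragment. The join is lossy.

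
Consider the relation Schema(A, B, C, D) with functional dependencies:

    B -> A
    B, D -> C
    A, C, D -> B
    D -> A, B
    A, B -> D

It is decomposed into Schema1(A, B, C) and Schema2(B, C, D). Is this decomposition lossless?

Yes

Common attributes: Schema1 ∩ Schema2 = {B, C}.
Closure of {B, C}: B → A applies, adding A; A, B → D applies, adding D. So (B, C)⁺ = {A, B, C, D}.
This closure contains every attribute of Schema1, so Schema1 ∩ Schema2 → Schema1. The join is lossless.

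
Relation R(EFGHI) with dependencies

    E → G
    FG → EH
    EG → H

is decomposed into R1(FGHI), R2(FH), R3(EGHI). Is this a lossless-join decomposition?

Chase test. Columns are EFGHI; row i has aⱼ where attribute j ∈ Ri, else bᵢⱼ.
Initial tableau (one row per fragment):
  row 1: b11 a2 a3 a4 a5
  row 2: b21 a2 b23 a4 b25
  row 3: a1 b32 a3 a4 a5
No row becomes fully distinguished — the join is lossy.

No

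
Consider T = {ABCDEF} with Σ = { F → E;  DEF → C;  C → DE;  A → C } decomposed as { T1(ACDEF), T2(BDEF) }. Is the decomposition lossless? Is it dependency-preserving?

lossy but dependency-preserving

Lossless test: (DEF)⁺ = {CDEF}, which is a superkey of neither fragment — lossy.
Dependency preservation: every FD's attributes lie within a single fragment, so each can be enforced locally — preserved.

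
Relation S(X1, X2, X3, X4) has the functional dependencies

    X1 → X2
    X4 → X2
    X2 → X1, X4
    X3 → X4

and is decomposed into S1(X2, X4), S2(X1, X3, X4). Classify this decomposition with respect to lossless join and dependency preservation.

Lossless test: (X4)⁺ = {X1, X2, X4}, which contains all of one fragment — lossless.
Dependency preservation: X1 → X2; X2 → X1, X4 are not contained in any single fragment, but the restricted closure of each left-hand side across the fragments still reaches the right-hand side; the remaining FDs each lie inside some fragment. All dependencies are preserved.

lossless and dependency-preserving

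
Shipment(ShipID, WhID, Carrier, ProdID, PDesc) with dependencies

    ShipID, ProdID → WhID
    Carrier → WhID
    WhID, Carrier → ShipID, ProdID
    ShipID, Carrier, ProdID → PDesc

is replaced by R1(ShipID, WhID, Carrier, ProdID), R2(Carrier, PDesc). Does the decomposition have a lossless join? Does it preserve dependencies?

lossless and dependency-preserving

Lossless test: (Carrier)⁺ = {ShipID, WhID, Carrier, ProdID, PDesc}, which contains all of one fragment — lossless.
Dependency preservation: ShipID, Carrier, ProdID → PDesc is not contained in any single fragment, but the restricted closure of its left-hand side across the fragments still reaches the right-hand side; the remaining FDs each lie inside some fragment. All dependencies are preserved.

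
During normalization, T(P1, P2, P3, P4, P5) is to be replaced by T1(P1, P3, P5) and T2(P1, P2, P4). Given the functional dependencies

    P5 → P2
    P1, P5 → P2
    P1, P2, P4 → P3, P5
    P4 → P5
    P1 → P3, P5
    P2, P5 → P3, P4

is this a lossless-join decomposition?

Common attributes: T1 ∩ T2 = {P1}.
Closure of {P1}: P1 → P3, P5 applies, adding P3, P5; P5 → P2 applies, adding P2; P2, P5 → P3, P4 applies, adding P4. So (P1)⁺ = {P1, P2, P3, P4, P5}.
This closure contains every attribute of T1, so T1 ∩ T2 → T1. The join is lossless.

Yes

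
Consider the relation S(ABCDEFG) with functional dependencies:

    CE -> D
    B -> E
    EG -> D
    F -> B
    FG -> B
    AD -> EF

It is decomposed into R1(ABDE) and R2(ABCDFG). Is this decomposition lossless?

Common attributes: R1 ∩ R2 = {ABD}.
Closure of {ABD}: B → E applies, adding E; AD → EF applies, adding F. So (ABD)⁺ = {ABDEF}.
This closure contains every attribute of R1, so R1 ∩ R2 → R1. The join is lossless.

Yes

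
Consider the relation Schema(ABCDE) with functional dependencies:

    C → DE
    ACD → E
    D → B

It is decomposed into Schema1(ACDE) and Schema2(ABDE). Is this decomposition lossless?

Yes

Common attributes: Schema1 ∩ Schema2 = {ADE}.
Closure of {ADE}: D → B applies, adding B. So (ADE)⁺ = {ABDE}.
This closure contains every attribute of Schema2, so Schema1 ∩ Schema2 → Schema2. The join is lossless.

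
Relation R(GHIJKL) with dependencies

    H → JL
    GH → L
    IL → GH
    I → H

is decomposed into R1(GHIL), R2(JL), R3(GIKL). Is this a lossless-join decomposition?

No

Chase test. Columns are GHIJKL; row i has aⱼ where attribute j ∈ Ri, else bᵢⱼ.
Initial tableau (one row per fragment):
  row 1: a1 a2 a3 b14 b15 a6
  row 2: b21 b22 b23 a4 b25 a6
  row 3: a1 b32 a3 b34 a5 a6
Rows 1 and 3 agree on IL; apply IL→GH and equate their GH entries.
Rows 1 and 3 agree on H; apply H→JL and equate their JL entries.
No row becomes fully distinguished — the join is lossy.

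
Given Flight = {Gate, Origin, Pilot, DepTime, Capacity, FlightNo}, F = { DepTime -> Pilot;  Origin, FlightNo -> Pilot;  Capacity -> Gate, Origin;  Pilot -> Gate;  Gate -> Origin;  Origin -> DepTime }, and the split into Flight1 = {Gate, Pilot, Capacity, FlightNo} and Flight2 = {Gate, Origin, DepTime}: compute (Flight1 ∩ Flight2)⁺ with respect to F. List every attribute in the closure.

Flight1 ∩ Flight2 = {Gate}.
Gate → Origin applies, adding Origin
Origin → DepTime applies, adding DepTime
DepTime → Pilot applies, adding Pilot
Closure: {Gate, Origin, Pilot, DepTime}.

Gate, Origin, Pilot, DepTime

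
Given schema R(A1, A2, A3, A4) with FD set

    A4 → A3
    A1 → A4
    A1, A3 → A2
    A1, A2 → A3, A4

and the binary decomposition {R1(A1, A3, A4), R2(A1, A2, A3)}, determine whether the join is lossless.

Yes

Common attributes: R1 ∩ R2 = {A1, A3}.
Closure of {A1, A3}: A1 → A4 applies, adding A4; A1, A3 → A2 applies, adding A2. So (A1, A3)⁺ = {A1, A2, A3, A4}.
This closure contains every attribute of R1, so R1 ∩ R2 → R1. The join is lossless.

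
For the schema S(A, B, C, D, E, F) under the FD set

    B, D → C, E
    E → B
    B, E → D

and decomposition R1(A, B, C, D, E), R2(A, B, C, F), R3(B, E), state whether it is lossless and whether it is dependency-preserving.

Lossless test (chase): Rows 1 and 3 agree on B, E; apply B, E→D and equate their D entries. Rows 1 and 3 agree on B, D; apply B, D→C, E and equate their C, E entries. No row becomes fully distinguished — the join is lossy.
Dependency preservation: every FD's attributes lie within a single fragment, so each can be enforced locally — preserved.

lossy but dependency-preserving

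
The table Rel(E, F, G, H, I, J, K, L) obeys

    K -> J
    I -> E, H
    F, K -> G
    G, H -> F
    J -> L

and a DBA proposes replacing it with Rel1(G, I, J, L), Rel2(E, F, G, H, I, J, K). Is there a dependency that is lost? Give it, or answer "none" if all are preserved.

none

K → J lies within Rel2.
I → E, H lies within Rel2.
F, K → G lies within Rel2.
G, H → F lies within Rel2.
J → L lies within Rel1.
Every dependency is enforceable on the fragments, so the decomposition is dependency-preserving.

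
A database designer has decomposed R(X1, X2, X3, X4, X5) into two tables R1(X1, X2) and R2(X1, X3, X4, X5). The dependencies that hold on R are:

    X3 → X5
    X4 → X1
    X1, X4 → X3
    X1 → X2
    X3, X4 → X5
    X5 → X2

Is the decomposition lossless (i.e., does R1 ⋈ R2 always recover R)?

Yes

Common attributes: R1 ∩ R2 = {X1}.
Closure of {X1}: X1 → X2 applies, adding X2. So (X1)⁺ = {X1, X2}.
This closure contains every attribute of R1, so R1 ∩ R2 → R1. The join is lossless.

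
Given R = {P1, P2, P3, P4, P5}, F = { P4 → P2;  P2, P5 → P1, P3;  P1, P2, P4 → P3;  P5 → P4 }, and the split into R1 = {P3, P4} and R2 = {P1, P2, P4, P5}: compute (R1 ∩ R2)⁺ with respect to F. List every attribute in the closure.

R1 ∩ R2 = {P4}.
P4 → P2 applies, adding P2
Closure: {P2, P4}.

P2, P4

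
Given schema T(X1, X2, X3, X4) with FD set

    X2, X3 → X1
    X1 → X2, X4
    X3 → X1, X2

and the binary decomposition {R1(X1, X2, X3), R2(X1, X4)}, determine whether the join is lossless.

Common attributes: R1 ∩ R2 = {X1}.
Closure of {X1}: X1 → X2, X4 applies, adding X2, X4. So (X1)⁺ = {X1, X2, X4}.
This closure contains every attribute of R2, so R1 ∩ R2 → R2. The join is lossless.

Yes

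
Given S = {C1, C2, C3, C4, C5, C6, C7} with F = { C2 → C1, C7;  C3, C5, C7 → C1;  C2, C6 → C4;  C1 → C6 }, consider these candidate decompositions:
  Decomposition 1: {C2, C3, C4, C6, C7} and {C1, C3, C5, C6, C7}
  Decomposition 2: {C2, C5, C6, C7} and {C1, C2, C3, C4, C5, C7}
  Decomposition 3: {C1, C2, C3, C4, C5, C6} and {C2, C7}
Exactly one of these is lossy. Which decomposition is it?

Decomposition 1

Decomposition 1: common = {C3, C6, C7}, closure = {C3, C6, C7} → lossy.
Decomposition 2: common = {C2, C5, C7}, closure = {C1, C2, C4, C5, C6, C7} → lossless.
Decomposition 3: common = {C2}, closure = {C1, C2, C4, C6, C7} → lossless.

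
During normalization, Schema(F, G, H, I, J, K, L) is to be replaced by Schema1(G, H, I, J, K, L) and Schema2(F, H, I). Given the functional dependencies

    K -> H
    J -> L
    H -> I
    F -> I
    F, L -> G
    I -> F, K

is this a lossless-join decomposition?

Common attributes: Schema1 ∩ Schema2 = {H, I}.
Closure of {H, I}: I → F, K applies, adding F, K. So (H, I)⁺ = {F, H, I, K}.
This closure contains every attribute of Schema2, so Schema1 ∩ Schema2 → Schema2. The join is lossless.

Yes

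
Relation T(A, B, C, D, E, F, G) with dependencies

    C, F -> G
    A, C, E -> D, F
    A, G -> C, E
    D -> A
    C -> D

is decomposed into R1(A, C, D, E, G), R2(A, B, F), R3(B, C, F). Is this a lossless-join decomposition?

No

Chase test. Columns are A, B, C, D, E, F, G; row i has aⱼ where attribute j ∈ Ri, else bᵢⱼ.
Initial tableau (one row per fragment):
  row 1: a1 b12 a3 a4 a5 b16 a7
  row 2: a1 a2 b23 b24 b25 a6 b27
  row 3: b31 a2 a3 b34 b35 a6 b37
Rows 1 and 3 agree on C; apply C→D and equate their D entries.
Rows 1 and 3 agree on D; apply D→A and equate their A entries.
No row becomes fully distinguished — the join is lossy.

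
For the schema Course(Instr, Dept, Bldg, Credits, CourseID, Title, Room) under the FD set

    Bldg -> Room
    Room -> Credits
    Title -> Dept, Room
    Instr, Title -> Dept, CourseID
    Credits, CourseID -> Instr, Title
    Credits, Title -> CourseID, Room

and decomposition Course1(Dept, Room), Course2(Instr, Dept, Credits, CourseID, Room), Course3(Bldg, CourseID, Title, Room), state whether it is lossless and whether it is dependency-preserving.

Lossless test (chase): Rows 1 and 2 agree on Room; apply Room→Credits and equate their Credits entries. Rows 1 and 3 agree on Room; apply Room→Credits and equate their Credits entries. Rows 2 and 3 agree on Credits, CourseID; apply Credits, CourseID→Instr, Title and equate their Instr, Title entries. Rows 2 and 3 agree on Title; apply Title→Dept, Room and equate their Dept, Room entries. Row 3 is now all distinguished symbols — the join is lossless.
Dependency preservation: Title → Dept, Room; Instr, Title → Dept, CourseID; Credits, CourseID → Instr, Title; Credits, Title → CourseID, Room are not contained in any single fragment, but the restricted closure of each left-hand side across the fragments still reaches the right-hand side; the remaining FDs each lie inside some fragment. All dependencies are preserved.

lossless and dependency-preserving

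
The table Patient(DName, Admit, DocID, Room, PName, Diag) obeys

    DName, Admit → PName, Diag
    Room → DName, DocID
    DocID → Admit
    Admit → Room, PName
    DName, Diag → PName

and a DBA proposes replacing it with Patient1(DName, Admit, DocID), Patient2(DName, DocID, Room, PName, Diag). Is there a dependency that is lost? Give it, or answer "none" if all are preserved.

DName, Admit → PName, Diag: restricted closure across fragments reaches PName, Diag.
Room → DName, DocID lies within Patient2.
DocID → Admit lies within Patient1.
Admit → Room, PName: restricted closure across fragments reaches Room, PName.
DName, Diag → PName lies within Patient2.
Every dependency is enforceable on the fragments, so the decomposition is dependency-preserving.

none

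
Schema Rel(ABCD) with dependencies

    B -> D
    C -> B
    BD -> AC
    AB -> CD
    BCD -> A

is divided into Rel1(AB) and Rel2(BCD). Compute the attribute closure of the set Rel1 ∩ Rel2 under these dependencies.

Rel1 ∩ Rel2 = {B}.
B → D applies, adding D
BD → AC applies, adding AC
Closure: {ABCD}.

ABCD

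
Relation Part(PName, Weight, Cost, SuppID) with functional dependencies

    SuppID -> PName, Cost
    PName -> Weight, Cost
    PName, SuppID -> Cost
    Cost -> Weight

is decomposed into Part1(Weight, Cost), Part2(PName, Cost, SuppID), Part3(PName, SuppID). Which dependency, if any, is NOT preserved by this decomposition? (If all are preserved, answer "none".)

none

SuppID → PName, Cost lies within Part2.
PName → Weight, Cost: restricted closure across fragments reaches Weight, Cost.
PName, SuppID → Cost lies within Part2.
Cost → Weight lies within Part1.
Every dependency is enforceable on the fragments, so the decomposition is dependency-preserving.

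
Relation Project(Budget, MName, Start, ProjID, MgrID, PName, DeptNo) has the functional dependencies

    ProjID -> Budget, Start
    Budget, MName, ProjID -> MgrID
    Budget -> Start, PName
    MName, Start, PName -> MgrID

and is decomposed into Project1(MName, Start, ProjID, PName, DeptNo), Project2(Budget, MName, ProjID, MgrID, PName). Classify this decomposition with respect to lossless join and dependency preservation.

lossless but not dependency-preserving

Lossless test: (MName, ProjID, PName)⁺ = {Budget, MName, Start, ProjID, MgrID, PName}, which contains all of one fragment — lossless.
Dependency preservation: the restricted closure of {Budget} across the fragments never reaches {Start, PName}, so Budget → Start, PName cannot be enforced without a join — not preserved.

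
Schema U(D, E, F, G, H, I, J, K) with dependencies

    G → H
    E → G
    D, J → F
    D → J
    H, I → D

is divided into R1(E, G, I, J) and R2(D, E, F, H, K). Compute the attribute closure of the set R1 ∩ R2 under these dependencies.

E, G, H

R1 ∩ R2 = {E}.
E → G applies, adding G
G → H applies, adding H
Closure: {E, G, H}.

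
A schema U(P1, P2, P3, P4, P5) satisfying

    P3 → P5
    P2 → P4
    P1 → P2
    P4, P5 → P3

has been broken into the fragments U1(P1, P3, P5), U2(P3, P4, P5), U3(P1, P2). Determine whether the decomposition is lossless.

Chase test. Columns are P1, P2, P3, P4, P5; row i has aⱼ where attribute j ∈ Ui, else bᵢⱼ.
Initial tableau (one row per fragment):
  row 1: a1 b12 a3 b14 a5
  row 2: b21 b22 a3 a4 a5
  row 3: a1 a2 b33 b34 b35
Rows 1 and 3 agree on P1; apply P1→P2 and equate their P2 entries.
Rows 1 and 3 agree on P2; apply P2→P4 and equate their P4 entries.
No row becomes fully distinguished — the join is lossy.

No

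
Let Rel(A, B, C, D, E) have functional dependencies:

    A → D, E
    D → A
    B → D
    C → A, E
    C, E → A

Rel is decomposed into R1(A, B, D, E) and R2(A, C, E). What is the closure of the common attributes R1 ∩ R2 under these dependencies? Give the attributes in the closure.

R1 ∩ R2 = {A, E}.
A → D, E applies, adding D
Closure: {A, D, E}.

A, D, E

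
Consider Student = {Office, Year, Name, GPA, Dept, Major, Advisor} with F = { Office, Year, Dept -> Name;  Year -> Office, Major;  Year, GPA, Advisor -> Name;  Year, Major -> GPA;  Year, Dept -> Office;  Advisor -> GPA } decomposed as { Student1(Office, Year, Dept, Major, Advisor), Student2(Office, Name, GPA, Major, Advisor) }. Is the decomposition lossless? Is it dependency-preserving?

Lossless test: (Office, Major, Advisor)⁺ = {Office, GPA, Major, Advisor}, which is a superkey of neither fragment — lossy.
Dependency preservation: the restricted closure of {Office, Year, Dept} across the fragments never reaches {Name}, so Office, Year, Dept → Name cannot be enforced without a join — not preserved.

lossy and not dependency-preserving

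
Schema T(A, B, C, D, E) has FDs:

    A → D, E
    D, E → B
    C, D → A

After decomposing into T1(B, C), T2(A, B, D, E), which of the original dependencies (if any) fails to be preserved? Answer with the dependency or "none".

C, D → A

Check C, D → A: no single fragment contains all of {A, C, D}, and the restricted closure of {C, D} across the fragments never reaches {A}.
A → D, E is preserved.
D, E → B is preserved.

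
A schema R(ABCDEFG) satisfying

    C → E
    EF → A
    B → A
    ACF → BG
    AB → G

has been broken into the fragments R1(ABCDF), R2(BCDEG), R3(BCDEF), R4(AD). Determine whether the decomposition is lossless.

Yes

Chase test. Columns are ABCDEFG; row i has aⱼ where attribute j ∈ Ri, else bᵢⱼ.
Initial tableau (one row per fragment):
  row 1: a1 a2 a3 a4 b15 a6 b17
  row 2: b21 a2 a3 a4 a5 b26 a7
  row 3: b31 a2 a3 a4 a5 a6 b37
  row 4: a1 b42 b43 a4 b45 b46 b47
Rows 1 and 2 agree on C; apply C→E and equate their E entries.
Rows 1 and 3 agree on EF; apply EF→A and equate their A entries.
Rows 1 and 2 agree on B; apply B→A and equate their A entries.
Rows 1 and 3 agree on ACF; apply ACF→BG and equate their BG entries.
Rows 1 and 2 agree on AB; apply AB→G and equate their G entries.
Row 1 is now all distinguished symbols — the join is lossless.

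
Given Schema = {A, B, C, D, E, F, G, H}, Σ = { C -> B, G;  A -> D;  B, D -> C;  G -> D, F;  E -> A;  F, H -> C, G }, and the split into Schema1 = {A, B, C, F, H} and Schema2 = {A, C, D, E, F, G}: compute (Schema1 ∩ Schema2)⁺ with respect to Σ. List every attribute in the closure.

Schema1 ∩ Schema2 = {A, C, F}.
C → B, G applies, adding B, G
A → D applies, adding D
Closure: {A, B, C, D, F, G}.

A, B, C, D, F, G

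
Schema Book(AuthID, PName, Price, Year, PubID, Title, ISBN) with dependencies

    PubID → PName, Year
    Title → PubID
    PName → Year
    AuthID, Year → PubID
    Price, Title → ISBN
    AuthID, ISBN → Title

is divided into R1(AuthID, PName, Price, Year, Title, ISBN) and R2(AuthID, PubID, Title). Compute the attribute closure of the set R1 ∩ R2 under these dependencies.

AuthID, PName, Year, PubID, Title

R1 ∩ R2 = {AuthID, Title}.
Title → PubID applies, adding PubID
PubID → PName, Year applies, adding PName, Year
Closure: {AuthID, PName, Year, PubID, Title}.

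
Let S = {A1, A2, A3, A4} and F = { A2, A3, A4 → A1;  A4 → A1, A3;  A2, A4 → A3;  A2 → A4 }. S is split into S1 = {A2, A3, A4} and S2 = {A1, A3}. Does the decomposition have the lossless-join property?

No

Common attributes: S1 ∩ S2 = {A3}.
No dependency enlarges {A3}, so (A3)⁺ = {A3}.
The closure contains neither all of S1 = {A2, A3, A4} nor all of S2 = {A1, A3}, so the common attributes are not a superkey of either fragment. The join is lossy.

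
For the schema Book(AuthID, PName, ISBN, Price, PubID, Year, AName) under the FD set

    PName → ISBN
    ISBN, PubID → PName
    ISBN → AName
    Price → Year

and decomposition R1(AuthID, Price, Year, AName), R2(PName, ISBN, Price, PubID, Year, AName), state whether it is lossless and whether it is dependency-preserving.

Lossless test: (Price, Year, AName)⁺ = {Price, Year, AName}, which is a superkey of neither fragment — lossy.
Dependency preservation: every FD's attributes lie within a single fragment, so each can be enforced locally — preserved.

lossy but dependency-preserving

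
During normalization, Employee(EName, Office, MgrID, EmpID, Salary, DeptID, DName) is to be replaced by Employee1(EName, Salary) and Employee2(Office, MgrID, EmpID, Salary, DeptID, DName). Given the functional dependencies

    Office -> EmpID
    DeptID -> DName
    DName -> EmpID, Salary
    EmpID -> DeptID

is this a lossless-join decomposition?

Common attributes: Employee1 ∩ Employee2 = {Salary}.
No dependency enlarges {Salary}, so (Salary)⁺ = {Salary}.
The closure contains neither all of Employee1 = {EName, Salary} nor all of Employee2 = {Office, MgrID, EmpID, Salary, DeptID, DName}, so the common attributes are not a superkey of either fragment. The join is lossy.

No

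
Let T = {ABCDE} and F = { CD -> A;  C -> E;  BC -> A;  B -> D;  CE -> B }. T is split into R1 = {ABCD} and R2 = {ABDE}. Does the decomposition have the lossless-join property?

Common attributes: R1 ∩ R2 = {ABD}.
No dependency enlarges {ABD}, so (ABD)⁺ = {ABD}.
The closure contains neither all of R1 = {ABCD} nor all of R2 = {ABDE}, so the common attributes are not a superkey of either fragment. The join is lossy.

No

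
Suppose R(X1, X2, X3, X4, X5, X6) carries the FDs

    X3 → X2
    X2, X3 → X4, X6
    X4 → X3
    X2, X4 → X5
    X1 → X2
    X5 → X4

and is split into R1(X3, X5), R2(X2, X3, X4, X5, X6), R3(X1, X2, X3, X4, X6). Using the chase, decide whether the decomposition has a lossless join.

Chase test. Columns are X1, X2, X3, X4, X5, X6; row i has aⱼ where attribute j ∈ Ri, else bᵢⱼ.
Initial tableau (one row per fragment):
  row 1: b11 b12 a3 b14 a5 b16
  row 2: b21 a2 a3 a4 a5 a6
  row 3: a1 a2 a3 a4 b35 a6
Rows 1 and 2 agree on X3; apply X3→X2 and equate their X2 entries.
Rows 1 and 2 agree on X2, X3; apply X2, X3→X4, X6 and equate their X4, X6 entries.
Rows 1 and 3 agree on X2, X4; apply X2, X4→X5 and equate their X5 entries.
Row 3 is now all distinguished symbols — the join is lossless.

Yes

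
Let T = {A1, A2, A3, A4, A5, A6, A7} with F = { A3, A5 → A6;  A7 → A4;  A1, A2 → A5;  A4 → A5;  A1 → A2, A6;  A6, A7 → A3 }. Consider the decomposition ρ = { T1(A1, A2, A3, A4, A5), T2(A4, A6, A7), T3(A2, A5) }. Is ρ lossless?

No

Chase test. Columns are A1, A2, A3, A4, A5, A6, A7; row i has aⱼ where attribute j ∈ Ti, else bᵢⱼ.
Initial tableau (one row per fragment):
  row 1: a1 a2 a3 a4 a5 b16 b17
  row 2: b21 b22 b23 a4 b25 a6 a7
  row 3: b31 a2 b33 b34 a5 b36 b37
Rows 1 and 2 agree on A4; apply A4→A5 and equate their A5 entries.
No row becomes fully distinguished — the join is lossy.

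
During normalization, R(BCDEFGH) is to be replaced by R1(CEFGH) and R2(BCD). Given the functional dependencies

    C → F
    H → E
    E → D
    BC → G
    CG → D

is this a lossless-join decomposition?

Common attributes: R1 ∩ R2 = {C}.
Closure of {C}: C → F applies, adding F. So (C)⁺ = {CF}.
The closure contains neither all of R1 = {CEFGH} nor all of R2 = {BCD}, so the common attributes are not a superkey of either fragment. The join is lossy.

No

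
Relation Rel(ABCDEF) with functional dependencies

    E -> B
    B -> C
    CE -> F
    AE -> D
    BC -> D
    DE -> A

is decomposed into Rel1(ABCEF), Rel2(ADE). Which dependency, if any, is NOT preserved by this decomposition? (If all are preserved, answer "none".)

BC -> D

Check BC → D: no single fragment contains all of {BCD}, and the restricted closure of {BC} across the fragments never reaches {D}.
E → B is preserved.
B → C is preserved.
CE → F is preserved.
AE → D is preserved.
DE → A is preserved.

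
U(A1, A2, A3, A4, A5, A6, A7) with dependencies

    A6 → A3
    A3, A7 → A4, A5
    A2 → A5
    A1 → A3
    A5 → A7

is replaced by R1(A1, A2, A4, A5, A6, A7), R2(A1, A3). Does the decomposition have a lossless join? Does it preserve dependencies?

Lossless test: (A1)⁺ = {A1, A3}, which contains all of one fragment — lossless.
Dependency preservation: the restricted closure of {A6} across the fragments never reaches {A3}, so A6 → A3 cannot be enforced without a join — not preserved.

lossless but not dependency-preserving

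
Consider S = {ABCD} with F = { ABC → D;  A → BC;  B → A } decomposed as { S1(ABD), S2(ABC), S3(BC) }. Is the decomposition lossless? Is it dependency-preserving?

lossless and dependency-preserving

Lossless test (chase): Rows 1 and 2 agree on A; apply A→BC and equate their BC entries. Rows 1 and 3 agree on B; apply B→A and equate their A entries. Rows 1 and 2 agree on ABC; apply ABC→D and equate their D entries. Rows 1 and 3 agree on ABC; apply ABC→D and equate their D entries. Row 1 is now all distinguished symbols — the join is lossless.
Dependency preservation: ABC → D is not contained in any single fragment, but the restricted closure of its left-hand side across the fragments still reaches the right-hand side; the remaining FDs each lie inside some fragment. All dependencies are preserved.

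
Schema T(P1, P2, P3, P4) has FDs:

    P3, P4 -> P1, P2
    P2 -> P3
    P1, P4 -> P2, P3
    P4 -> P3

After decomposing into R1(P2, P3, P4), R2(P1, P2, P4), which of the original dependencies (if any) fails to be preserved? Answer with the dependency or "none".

P3, P4 → P1, P2: restricted closure across fragments reaches P1, P2.
P2 → P3 lies within R1.
P1, P4 → P2, P3: restricted closure across fragments reaches P2, P3.
P4 → P3 lies within R1.
Every dependency is enforceable on the fragments, so the decomposition is dependency-preserving.

none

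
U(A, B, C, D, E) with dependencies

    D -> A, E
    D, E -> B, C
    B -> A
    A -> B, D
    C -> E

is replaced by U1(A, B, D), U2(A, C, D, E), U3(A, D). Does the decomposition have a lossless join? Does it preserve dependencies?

Lossless test (chase): Rows 1 and 2 agree on D; apply D→A, E and equate their A, E entries. Rows 1 and 3 agree on D; apply D→A, E and equate their A, E entries. Rows 1 and 2 agree on D, E; apply D, E→B, C and equate their B, C entries. Rows 1 and 3 agree on D, E; apply D, E→B, C and equate their B, C entries. Row 1 is now all distinguished symbols — the join is lossless.
Dependency preservation: D, E → B, C is not contained in any single fragment, but the restricted closure of its left-hand side across the fragments still reaches the right-hand side; the remaining FDs each lie inside some fragment. All dependencies are preserved.

lossless and dependency-preserving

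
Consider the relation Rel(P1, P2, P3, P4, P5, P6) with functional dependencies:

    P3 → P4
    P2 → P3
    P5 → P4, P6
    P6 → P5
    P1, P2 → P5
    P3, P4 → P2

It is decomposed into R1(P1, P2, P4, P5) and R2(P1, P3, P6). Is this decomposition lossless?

Common attributes: R1 ∩ R2 = {P1}.
No dependency enlarges {P1}, so (P1)⁺ = {P1}.
The closure contains neither all of R1 = {P1, P2, P4, P5} nor all of R2 = {P1, P3, P6}, so the common attributes are not a superkey of either fragment. The join is lossy.

No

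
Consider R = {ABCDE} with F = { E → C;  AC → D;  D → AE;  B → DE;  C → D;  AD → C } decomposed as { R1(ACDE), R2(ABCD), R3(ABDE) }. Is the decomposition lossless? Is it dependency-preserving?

lossless and dependency-preserving

Lossless test (chase): Rows 1 and 3 agree on E; apply E→C and equate their C entries. Rows 1 and 2 agree on D; apply D→AE and equate their AE entries. Row 2 is now all distinguished symbols — the join is lossless.
Dependency preservation: every FD's attributes lie within a single fragment, so each can be enforced locally — preserved.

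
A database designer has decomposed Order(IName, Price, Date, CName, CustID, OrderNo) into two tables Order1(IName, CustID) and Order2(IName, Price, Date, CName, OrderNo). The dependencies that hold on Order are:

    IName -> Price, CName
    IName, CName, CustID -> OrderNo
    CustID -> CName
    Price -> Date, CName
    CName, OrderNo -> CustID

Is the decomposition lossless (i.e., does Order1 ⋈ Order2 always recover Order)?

Common attributes: Order1 ∩ Order2 = {IName}.
Closure of {IName}: IName → Price, CName applies, adding Price, CName; Price → Date, CName applies, adding Date. So (IName)⁺ = {IName, Price, Date, CName}.
The closure contains neither all of Order1 = {IName, CustID} nor all of Order2 = {IName, Price, Date, CName, OrderNo}, so the common attributes are not a superkey of either fragment. The join is lossy.

No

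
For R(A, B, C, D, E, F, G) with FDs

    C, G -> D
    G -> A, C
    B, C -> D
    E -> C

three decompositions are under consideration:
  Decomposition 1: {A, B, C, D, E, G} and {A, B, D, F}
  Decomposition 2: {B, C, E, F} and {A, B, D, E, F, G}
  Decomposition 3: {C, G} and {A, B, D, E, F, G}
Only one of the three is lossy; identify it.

Decomposition 1

Decomposition 1: common = {A, B, D}, closure = {A, B, D} → lossy.
Decomposition 2: common = {B, E, F}, closure = {B, C, D, E, F} → lossless.
Decomposition 3: common = {G}, closure = {A, C, D, G} → lossless.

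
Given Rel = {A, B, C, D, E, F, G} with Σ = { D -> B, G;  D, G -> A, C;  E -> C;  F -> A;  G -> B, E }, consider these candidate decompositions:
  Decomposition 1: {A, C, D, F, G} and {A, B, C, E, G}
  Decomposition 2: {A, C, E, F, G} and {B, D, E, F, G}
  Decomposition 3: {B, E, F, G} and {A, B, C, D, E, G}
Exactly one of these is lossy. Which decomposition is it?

Decomposition 3

Decomposition 1: common = {A, C, G}, closure = {A, B, C, E, G} → lossless.
Decomposition 2: common = {E, F, G}, closure = {A, B, C, E, F, G} → lossless.
Decomposition 3: common = {B, E, G}, closure = {B, C, E, G} → lossy.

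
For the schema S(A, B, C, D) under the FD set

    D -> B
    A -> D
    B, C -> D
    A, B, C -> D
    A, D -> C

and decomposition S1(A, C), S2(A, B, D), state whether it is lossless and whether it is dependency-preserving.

lossless but not dependency-preserving

Lossless test: (A)⁺ = {A, B, C, D}, which contains all of one fragment — lossless.
Dependency preservation: the restricted closure of {B, C} across the fragments never reaches {D}, so B, C → D cannot be enforced without a join — not preserved.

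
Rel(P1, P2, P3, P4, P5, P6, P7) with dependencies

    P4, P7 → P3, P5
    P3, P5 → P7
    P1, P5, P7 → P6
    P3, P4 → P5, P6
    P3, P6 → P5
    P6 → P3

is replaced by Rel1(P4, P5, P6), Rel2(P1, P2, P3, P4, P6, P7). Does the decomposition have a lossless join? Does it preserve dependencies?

lossless but not dependency-preserving

Lossless test: (P4, P6)⁺ = {P3, P4, P5, P6, P7}, which contains all of one fragment — lossless.
Dependency preservation: the restricted closure of {P3, P5} across the fragments never reaches {P7}, so P3, P5 → P7 cannot be enforced without a join — not preserved.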